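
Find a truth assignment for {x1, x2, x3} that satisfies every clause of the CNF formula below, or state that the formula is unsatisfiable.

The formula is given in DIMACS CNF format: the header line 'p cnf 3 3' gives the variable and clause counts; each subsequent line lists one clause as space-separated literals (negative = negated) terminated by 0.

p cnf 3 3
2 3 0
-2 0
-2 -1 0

Unit clause (¬x2) forces x2 = False.
Unit clause (x3) forces x3 = True.
Every clause is now satisfied; x1 is unconstrained.

x1: False,  x2: False,  x3: True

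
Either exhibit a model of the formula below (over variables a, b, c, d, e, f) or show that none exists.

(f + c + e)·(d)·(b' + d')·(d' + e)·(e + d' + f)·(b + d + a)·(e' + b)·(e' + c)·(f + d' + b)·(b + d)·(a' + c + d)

UNSATISFIABLE

Unit clause (d) forces d = 1.
Unit clause (b') forces b = 0.
Unit clause (e) forces e = 1.
Now (e') is unsatisfied and unit — conflict.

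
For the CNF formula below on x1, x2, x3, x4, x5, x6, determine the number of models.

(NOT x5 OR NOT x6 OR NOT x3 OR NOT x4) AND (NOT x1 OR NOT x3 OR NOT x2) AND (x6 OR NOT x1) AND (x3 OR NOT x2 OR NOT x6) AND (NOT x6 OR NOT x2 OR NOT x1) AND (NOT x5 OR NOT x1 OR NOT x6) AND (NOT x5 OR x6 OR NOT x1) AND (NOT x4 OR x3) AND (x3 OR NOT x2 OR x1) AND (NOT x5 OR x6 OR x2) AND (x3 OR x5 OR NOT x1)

There are 2^6 = 64 truth assignments over (x1, x2, x3, x4, x5, x6).
Split on x5. With x5 = true, the clauses containing x5 are satisfied and NOT x5 drops from the rest; 5 of the 2^5 = 32 assignments to the other variables satisfy what remains.
With x5 = false, by the same count on the reduced clause set, 12 assignments work.
Total: 5 + 12 = 17.

17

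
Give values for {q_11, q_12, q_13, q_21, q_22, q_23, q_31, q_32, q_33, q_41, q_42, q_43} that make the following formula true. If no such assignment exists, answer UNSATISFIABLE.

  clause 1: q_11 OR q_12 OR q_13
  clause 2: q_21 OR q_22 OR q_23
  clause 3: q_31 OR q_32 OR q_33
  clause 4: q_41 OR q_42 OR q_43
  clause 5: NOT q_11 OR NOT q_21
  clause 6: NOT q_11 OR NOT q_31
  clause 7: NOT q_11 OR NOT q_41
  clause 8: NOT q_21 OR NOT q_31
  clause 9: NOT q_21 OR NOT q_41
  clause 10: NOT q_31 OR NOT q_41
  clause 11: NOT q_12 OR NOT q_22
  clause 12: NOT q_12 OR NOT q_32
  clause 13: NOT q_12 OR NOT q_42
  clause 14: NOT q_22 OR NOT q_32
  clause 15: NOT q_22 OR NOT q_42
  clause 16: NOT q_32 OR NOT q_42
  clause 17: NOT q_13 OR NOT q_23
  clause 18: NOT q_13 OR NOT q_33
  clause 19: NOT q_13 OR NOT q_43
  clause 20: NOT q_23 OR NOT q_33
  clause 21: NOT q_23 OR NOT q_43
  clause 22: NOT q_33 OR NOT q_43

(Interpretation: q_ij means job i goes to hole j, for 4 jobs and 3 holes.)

Branch on q_11: set q_11 = false.
Branch on q_12: set q_12 = true.
From the singleton clause (NOT q_22), q_22 = false.
From the singleton clause (NOT q_32), q_32 = false.
From the singleton clause (NOT q_42), q_42 = false.
Branch on q_21: set q_21 = true.
From the singleton clause (NOT q_31), q_31 = false.
From the singleton clause (q_33), q_33 = true.
From the singleton clause (NOT q_41), q_41 = false.
From the singleton clause (q_43), q_43 = true.
But (NOT q_43) is also a unit clause — contradiction.
That branch fails; take q_21 = false instead.
From the singleton clause (q_23), q_23 = true.
From the singleton clause (NOT q_13), q_13 = false.
From the singleton clause (NOT q_33), q_33 = false.
From the singleton clause (q_31), q_31 = true.
From the singleton clause (NOT q_41), q_41 = false.
From the singleton clause (q_43), q_43 = true.
But (NOT q_43) is also a unit clause — contradiction.
Either choice for q_21 ends in contradiction.
That branch fails; take q_12 = false instead.
From the singleton clause (q_13), q_13 = true.
From the singleton clause (NOT q_23), q_23 = false.
From the singleton clause (NOT q_33), q_33 = false.
From the singleton clause (NOT q_43), q_43 = false.
Branch on q_21: set q_21 = true.
From the singleton clause (NOT q_31), q_31 = false.
From the singleton clause (q_32), q_32 = true.
From the singleton clause (NOT q_41), q_41 = false.
From the singleton clause (q_42), q_42 = true.
But (NOT q_42) is also a unit clause — contradiction.
That branch fails; take q_21 = false instead.
From the singleton clause (q_22), q_22 = true.
From the singleton clause (NOT q_32), q_32 = false.
From the singleton clause (q_31), q_31 = true.
From the singleton clause (NOT q_41), q_41 = false.
From the singleton clause (q_42), q_42 = true.
But (NOT q_42) is also a unit clause — contradiction.
Either choice for q_21 ends in contradiction.
Either choice for q_12 ends in contradiction.
That branch fails; take q_11 = true instead.
From the singleton clause (NOT q_21), q_21 = false.
From the singleton clause (NOT q_31), q_31 = false.
From the singleton clause (NOT q_41), q_41 = false.
Branch on q_22: set q_22 = true.
From the singleton clause (NOT q_12), q_12 = false.
From the singleton clause (NOT q_32), q_32 = false.
From the singleton clause (q_33), q_33 = true.
From the singleton clause (NOT q_42), q_42 = false.
From the singleton clause (q_43), q_43 = true.
But (NOT q_43) is also a unit clause — contradiction.
That branch fails; take q_22 = false instead.
From the singleton clause (q_23), q_23 = true.
From the singleton clause (NOT q_13), q_13 = false.
From the singleton clause (NOT q_33), q_33 = false.
From the singleton clause (q_32), q_32 = true.
From the singleton clause (NOT q_12), q_12 = false.
From the singleton clause (NOT q_42), q_42 = false.
From the singleton clause (q_43), q_43 = true.
But (NOT q_43) is also a unit clause — contradiction.
Either choice for q_22 ends in contradiction.
Either choice for q_11 ends in contradiction.

UNSATISFIABLE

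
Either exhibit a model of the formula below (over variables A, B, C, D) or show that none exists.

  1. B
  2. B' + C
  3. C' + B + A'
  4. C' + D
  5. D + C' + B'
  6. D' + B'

Unit clause (B) forces B = 1.
Unit clause (C) forces C = 1.
Unit clause (D) forces D = 1.
But (D') is also a unit clause — contradiction.

UNSATISFIABLE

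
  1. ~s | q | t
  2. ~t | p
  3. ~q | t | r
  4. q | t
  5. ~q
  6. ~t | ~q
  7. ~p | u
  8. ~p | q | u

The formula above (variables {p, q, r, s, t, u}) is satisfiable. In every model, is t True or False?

Suppose t = 0.
From the singleton clause (q), q = 1.
But (~q) is also a unit clause — contradiction.
So every satisfying assignment has t = True.

True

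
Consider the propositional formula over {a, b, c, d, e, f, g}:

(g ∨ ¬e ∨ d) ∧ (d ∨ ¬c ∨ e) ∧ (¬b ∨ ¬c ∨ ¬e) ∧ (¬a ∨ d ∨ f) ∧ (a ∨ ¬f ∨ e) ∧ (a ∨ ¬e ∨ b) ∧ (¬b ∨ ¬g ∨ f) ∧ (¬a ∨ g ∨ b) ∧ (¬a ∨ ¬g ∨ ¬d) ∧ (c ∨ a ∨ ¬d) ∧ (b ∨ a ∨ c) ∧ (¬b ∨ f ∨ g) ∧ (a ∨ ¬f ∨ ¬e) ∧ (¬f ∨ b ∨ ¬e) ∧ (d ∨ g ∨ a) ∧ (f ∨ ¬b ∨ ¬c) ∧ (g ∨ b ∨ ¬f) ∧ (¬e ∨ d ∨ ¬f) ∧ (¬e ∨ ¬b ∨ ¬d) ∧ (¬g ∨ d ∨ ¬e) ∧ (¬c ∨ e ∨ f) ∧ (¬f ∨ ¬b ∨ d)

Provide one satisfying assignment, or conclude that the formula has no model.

Suppose g = True.
Suppose b = False.
Suppose a = True.
Unit clause (¬d) forces d = False.
Unit clause (f) forces f = True.
Unit clause (¬e) forces e = False.
Unit clause (¬c) forces c = False.
All clauses are satisfied.

a ↦ True, b ↦ False, c ↦ False, d ↦ False, e ↦ False, f ↦ True, g ↦ True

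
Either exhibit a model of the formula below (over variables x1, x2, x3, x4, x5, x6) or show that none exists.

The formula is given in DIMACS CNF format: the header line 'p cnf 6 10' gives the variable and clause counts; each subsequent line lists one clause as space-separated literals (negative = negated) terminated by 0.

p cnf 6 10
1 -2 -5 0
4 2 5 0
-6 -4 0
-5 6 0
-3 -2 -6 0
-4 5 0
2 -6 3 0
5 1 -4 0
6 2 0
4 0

UNSATISFIABLE

The clause (x4) is unit, so x4 = True.
The clause (¬x6) is unit, so x6 = False.
The clause (¬x5) is unit, so x5 = False.
Now (x5) is unsatisfied and unit — conflict.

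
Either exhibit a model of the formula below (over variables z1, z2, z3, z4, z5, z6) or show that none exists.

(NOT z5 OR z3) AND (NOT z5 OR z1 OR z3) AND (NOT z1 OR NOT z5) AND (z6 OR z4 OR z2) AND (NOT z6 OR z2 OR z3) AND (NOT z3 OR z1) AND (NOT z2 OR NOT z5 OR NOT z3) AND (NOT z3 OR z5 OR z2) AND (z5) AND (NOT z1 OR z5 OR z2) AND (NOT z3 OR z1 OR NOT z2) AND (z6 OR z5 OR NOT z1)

(z5) alone gives z5 = true.
(z3) alone gives z3 = true.
(NOT z1) alone gives z1 = false.
Now (z1) is unsatisfied and unit — conflict.

UNSATISFIABLE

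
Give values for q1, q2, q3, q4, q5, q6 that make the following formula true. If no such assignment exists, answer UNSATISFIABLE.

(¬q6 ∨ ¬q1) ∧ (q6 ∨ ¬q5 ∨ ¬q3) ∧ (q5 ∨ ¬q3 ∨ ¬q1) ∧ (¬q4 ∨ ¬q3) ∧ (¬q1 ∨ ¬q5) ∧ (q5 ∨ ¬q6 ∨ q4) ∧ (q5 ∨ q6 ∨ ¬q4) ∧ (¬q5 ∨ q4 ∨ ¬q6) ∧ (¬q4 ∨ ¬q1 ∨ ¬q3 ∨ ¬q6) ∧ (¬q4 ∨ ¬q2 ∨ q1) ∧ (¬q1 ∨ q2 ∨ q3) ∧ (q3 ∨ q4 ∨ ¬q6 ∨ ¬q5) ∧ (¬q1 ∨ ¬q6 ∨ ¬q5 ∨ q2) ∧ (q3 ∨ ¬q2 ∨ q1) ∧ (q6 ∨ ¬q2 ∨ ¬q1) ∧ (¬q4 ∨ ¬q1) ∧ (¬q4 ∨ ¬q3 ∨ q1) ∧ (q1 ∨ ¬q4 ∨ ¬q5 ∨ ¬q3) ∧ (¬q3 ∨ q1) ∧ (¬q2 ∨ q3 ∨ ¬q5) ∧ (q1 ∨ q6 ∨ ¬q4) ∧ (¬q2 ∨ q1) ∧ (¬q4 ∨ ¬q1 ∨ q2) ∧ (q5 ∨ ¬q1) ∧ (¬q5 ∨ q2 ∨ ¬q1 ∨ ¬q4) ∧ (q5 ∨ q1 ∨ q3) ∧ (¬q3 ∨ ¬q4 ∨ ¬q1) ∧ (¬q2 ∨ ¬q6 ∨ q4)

Try q6 = False.
Try q5 = True.
(¬q3) alone gives q3 = False.
(¬q1) alone gives q1 = False.
(¬q2) alone gives q2 = False.
(¬q4) alone gives q4 = False.
Every clause now holds.

q1=False, q2=False, q3=False, q4=False, q5=True, q6=False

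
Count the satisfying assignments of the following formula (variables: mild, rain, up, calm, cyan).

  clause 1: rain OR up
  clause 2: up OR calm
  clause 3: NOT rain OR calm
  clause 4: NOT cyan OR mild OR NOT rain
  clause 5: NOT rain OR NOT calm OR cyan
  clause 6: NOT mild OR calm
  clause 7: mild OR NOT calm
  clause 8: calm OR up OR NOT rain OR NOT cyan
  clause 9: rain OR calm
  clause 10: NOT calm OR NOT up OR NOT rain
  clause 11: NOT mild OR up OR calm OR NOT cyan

3

There are 2^5 = 32 truth assignments over (mild, rain, up, calm, cyan).
Split on rain. With rain = true, the clauses containing rain are satisfied and NOT rain drops from the rest; 1 of the 2^4 = 16 assignments to the other variables satisfy what remains.
With rain = false, by the same count on the reduced clause set, 2 assignments work.
(One model: mild=T, rain=F, up=T, calm=T, cyan=F.)
Total: 1 + 2 = 3.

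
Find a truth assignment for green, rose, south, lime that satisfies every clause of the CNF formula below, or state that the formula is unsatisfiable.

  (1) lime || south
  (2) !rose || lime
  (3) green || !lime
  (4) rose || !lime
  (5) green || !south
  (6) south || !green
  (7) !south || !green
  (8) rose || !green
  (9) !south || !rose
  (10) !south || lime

UNSATISFIABLE

Try lime = true.
Unit clause (green) forces green = true.
Unit clause (rose) forces rose = true.
Unit clause (south) forces south = true.
But (!south) is also a unit clause — contradiction.
That branch fails; take lime = false instead.
Unit clause (south) forces south = true.
But (!south) is also a unit clause — contradiction.
Neither lime = true nor lime = false works.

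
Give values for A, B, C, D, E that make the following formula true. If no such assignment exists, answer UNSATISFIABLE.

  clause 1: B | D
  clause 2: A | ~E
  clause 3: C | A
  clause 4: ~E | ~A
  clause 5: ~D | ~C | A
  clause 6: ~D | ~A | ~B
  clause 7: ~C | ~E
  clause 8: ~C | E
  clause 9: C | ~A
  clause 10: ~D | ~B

Suppose B = 1.
The clause (~D) is unit, so D = 0.
Suppose A = 1.
The clause (~E) is unit, so E = 0.
The clause (~C) is unit, so C = 0.
That conflicts with the unit clause (C).
So A must be the other value — set A = 0.
The clause (~E) is unit, so E = 0.
The clause (C) is unit, so C = 1.
That conflicts with the unit clause (~C).
Both values of A lead to a conflict.
So B must be the other value — set B = 0.
The clause (D) is unit, so D = 1.
Suppose A = 1.
The clause (~E) is unit, so E = 0.
The clause (~C) is unit, so C = 0.
That conflicts with the unit clause (C).
So A must be the other value — set A = 0.
The clause (~E) is unit, so E = 0.
The clause (C) is unit, so C = 1.
That conflicts with the unit clause (~C).
Both values of A lead to a conflict.
Both values of B lead to a conflict.

UNSATISFIABLE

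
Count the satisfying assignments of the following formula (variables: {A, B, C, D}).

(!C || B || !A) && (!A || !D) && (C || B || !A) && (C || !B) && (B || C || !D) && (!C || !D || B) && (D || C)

There are 2^4 = 16 truth assignments over (A, B, C, D).
Split on D. With D = true, the clauses containing D are satisfied and !D drops from the rest; 1 of the 2^3 = 8 assignments to the other variables satisfy what remains.
With D = false, by the same count on the reduced clause set, 3 assignments work.
(One model: A=F, B=F, C=T, D=F.)
Total: 1 + 3 = 4.

4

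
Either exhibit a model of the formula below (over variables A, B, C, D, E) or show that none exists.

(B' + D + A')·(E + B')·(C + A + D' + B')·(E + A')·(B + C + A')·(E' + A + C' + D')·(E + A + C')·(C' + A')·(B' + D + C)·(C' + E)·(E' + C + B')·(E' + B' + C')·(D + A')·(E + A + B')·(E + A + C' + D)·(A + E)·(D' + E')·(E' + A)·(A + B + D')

Suppose E = 1.
From the singleton clause (D'), D = 0.
From the singleton clause (A'), A = 0.
But (A) is also a unit clause — contradiction.
So E must be the other value — set E = 0.
From the singleton clause (B'), B = 0.
From the singleton clause (A'), A = 0.
But (A) is also a unit clause — contradiction.
Both values of E lead to a conflict.

UNSATISFIABLE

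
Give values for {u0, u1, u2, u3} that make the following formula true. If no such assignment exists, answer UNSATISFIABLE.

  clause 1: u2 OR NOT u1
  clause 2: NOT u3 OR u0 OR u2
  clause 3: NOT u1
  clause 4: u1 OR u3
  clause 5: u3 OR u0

The clause (NOT u1) is unit, so u1 = false.
The clause (u3) is unit, so u3 = true.
Branch on u0: set u0 = true.
All clauses hold; u2 can take either value.

u0 ↦ true,  u1 ↦ false,  u2 ↦ false,  u3 ↦ true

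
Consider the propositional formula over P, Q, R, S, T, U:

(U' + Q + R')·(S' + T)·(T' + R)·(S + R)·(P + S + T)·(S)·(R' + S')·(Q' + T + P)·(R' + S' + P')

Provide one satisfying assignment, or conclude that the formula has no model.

Unit clause (S) forces S = 1.
Unit clause (T) forces T = 1.
Unit clause (R) forces R = 1.
But (R') is also a unit clause — contradiction.

UNSATISFIABLE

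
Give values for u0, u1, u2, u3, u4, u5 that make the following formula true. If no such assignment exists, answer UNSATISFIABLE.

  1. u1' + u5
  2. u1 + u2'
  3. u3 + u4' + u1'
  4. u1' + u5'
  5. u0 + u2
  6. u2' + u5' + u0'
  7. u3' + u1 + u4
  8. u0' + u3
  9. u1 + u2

UNSATISFIABLE

Suppose u1 = 0.
From the singleton clause (u2'), u2 = 0.
That conflicts with the unit clause (u2).
Undo u1 and try u1 = 1.
From the singleton clause (u5), u5 = 1.
That conflicts with the unit clause (u5').
Either choice for u1 ends in contradiction.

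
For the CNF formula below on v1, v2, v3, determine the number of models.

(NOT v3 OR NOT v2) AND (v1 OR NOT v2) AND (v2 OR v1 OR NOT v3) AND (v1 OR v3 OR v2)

3

There are 2^3 = 8 truth assignments over (v1, v2, v3).
Check each against the 4 clauses (columns in the order v1, v2, v3):
  F F F  ✗ fails (v1 OR v3 OR v2)
  F F T  ✗ fails (v2 OR v1 OR NOT v3)
  F T F  ✗ fails (v1 OR NOT v2)
  F T T  ✗ fails (NOT v3 OR NOT v2)
  T F F  ✓ satisfies all
  T F T  ✓ satisfies all
  T T F  ✓ satisfies all
  T T T  ✗ fails (NOT v3 OR NOT v2)
3 of the 8 rows are models.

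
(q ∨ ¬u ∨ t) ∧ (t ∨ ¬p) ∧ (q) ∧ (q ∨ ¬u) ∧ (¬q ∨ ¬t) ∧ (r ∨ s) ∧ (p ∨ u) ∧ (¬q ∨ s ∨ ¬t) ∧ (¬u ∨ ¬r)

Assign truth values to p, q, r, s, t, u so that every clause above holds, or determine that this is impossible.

The clause (q) is unit, so q = True.
The clause (¬t) is unit, so t = False.
The clause (¬p) is unit, so p = False.
The clause (u) is unit, so u = True.
The clause (¬r) is unit, so r = False.
The clause (s) is unit, so s = True.
This assignment satisfies each clause.

p ↦ False, q ↦ True, r ↦ False, s ↦ True, t ↦ False, u ↦ True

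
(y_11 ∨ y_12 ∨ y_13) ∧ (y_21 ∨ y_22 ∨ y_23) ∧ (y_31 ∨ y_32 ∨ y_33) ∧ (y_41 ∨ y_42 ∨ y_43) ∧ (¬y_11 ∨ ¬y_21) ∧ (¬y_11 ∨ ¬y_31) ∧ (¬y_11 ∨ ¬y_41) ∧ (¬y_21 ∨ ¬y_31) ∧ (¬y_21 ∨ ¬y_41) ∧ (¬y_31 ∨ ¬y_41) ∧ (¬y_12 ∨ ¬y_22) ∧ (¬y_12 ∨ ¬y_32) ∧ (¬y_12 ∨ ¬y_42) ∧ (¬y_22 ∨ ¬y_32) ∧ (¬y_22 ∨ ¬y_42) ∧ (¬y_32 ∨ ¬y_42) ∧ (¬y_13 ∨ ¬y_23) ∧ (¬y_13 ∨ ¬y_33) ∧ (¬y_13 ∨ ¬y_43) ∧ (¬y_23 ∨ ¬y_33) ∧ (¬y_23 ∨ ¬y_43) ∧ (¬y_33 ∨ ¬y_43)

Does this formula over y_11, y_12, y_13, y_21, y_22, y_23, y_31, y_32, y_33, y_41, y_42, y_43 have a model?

Unsatisfiable

Try y_11 = False.
Try y_12 = True.
From the singleton clause (¬y_22), y_22 = False.
From the singleton clause (¬y_32), y_32 = False.
From the singleton clause (¬y_42), y_42 = False.
Try y_21 = True.
From the singleton clause (¬y_31), y_31 = False.
From the singleton clause (y_33), y_33 = True.
From the singleton clause (¬y_41), y_41 = False.
From the singleton clause (y_43), y_43 = True.
But (¬y_43) is also a unit clause — contradiction.
So y_21 must be the other value — set y_21 = False.
From the singleton clause (y_23), y_23 = True.
From the singleton clause (¬y_13), y_13 = False.
From the singleton clause (¬y_33), y_33 = False.
From the singleton clause (y_31), y_31 = True.
From the singleton clause (¬y_41), y_41 = False.
From the singleton clause (y_43), y_43 = True.
But (¬y_43) is also a unit clause — contradiction.
Both values of y_21 lead to a conflict.
So y_12 must be the other value — set y_12 = False.
From the singleton clause (y_13), y_13 = True.
From the singleton clause (¬y_23), y_23 = False.
From the singleton clause (¬y_33), y_33 = False.
From the singleton clause (¬y_43), y_43 = False.
Try y_21 = True.
From the singleton clause (¬y_31), y_31 = False.
From the singleton clause (y_32), y_32 = True.
From the singleton clause (¬y_41), y_41 = False.
From the singleton clause (y_42), y_42 = True.
But (¬y_42) is also a unit clause — contradiction.
So y_21 must be the other value — set y_21 = False.
From the singleton clause (y_22), y_22 = True.
From the singleton clause (¬y_32), y_32 = False.
From the singleton clause (y_31), y_31 = True.
From the singleton clause (¬y_41), y_41 = False.
From the singleton clause (y_42), y_42 = True.
But (¬y_42) is also a unit clause — contradiction.
Both values of y_21 lead to a conflict.
Both values of y_12 lead to a conflict.
So y_11 must be the other value — set y_11 = True.
From the singleton clause (¬y_21), y_21 = False.
From the singleton clause (¬y_31), y_31 = False.
From the singleton clause (¬y_41), y_41 = False.
Try y_22 = True.
From the singleton clause (¬y_12), y_12 = False.
From the singleton clause (¬y_32), y_32 = False.
From the singleton clause (y_33), y_33 = True.
From the singleton clause (¬y_42), y_42 = False.
From the singleton clause (y_43), y_43 = True.
But (¬y_43) is also a unit clause — contradiction.
So y_22 must be the other value — set y_22 = False.
From the singleton clause (y_23), y_23 = True.
From the singleton clause (¬y_13), y_13 = False.
From the singleton clause (¬y_33), y_33 = False.
From the singleton clause (y_32), y_32 = True.
From the singleton clause (¬y_12), y_12 = False.
From the singleton clause (¬y_42), y_42 = False.
From the singleton clause (y_43), y_43 = True.
But (¬y_43) is also a unit clause — contradiction.
Both values of y_22 lead to a conflict.
Both values of y_11 lead to a conflict.
No assignment satisfies every clause.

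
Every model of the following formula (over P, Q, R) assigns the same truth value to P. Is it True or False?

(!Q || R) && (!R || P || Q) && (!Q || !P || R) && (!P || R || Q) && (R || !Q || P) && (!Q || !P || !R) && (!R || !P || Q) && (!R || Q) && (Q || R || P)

False

Suppose P = true.
Case Q = false:
The clause (R) is unit, so R = true.
But (!R) is also a unit clause — contradiction.
That branch fails; take Q = true instead.
The clause (R) is unit, so R = true.
But (!R) is also a unit clause — contradiction.
Either choice for Q ends in contradiction.
So every satisfying assignment has P = False.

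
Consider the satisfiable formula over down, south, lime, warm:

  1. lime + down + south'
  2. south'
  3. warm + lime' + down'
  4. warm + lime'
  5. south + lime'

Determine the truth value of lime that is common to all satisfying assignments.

Suppose lime = 1.
Unit clause (south') forces south = 0.
But (south) is also a unit clause — contradiction.
So every satisfying assignment has lime = False.

False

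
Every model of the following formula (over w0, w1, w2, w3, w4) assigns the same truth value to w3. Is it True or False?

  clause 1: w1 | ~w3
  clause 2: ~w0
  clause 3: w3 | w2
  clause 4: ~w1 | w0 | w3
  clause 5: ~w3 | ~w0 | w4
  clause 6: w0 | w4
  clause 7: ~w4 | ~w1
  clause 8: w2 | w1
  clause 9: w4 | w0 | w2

False

Suppose w3 = 1.
Unit clause (w1) forces w1 = 1.
Unit clause (~w0) forces w0 = 0.
Unit clause (w4) forces w4 = 1.
Now (~w4) is unsatisfied and unit — conflict.
So every satisfying assignment has w3 = False.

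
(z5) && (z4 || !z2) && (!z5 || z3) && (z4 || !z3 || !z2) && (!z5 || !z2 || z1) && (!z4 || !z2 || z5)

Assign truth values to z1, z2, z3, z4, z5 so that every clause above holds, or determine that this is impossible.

The clause (z5) is unit, so z5 = true.
The clause (z3) is unit, so z3 = true.
Branch on z4: set z4 = false.
The clause (!z2) is unit, so z2 = false.
Every clause is now satisfied; z1 is unconstrained.

z1=false; z2=false; z3=true; z4=false; z5=true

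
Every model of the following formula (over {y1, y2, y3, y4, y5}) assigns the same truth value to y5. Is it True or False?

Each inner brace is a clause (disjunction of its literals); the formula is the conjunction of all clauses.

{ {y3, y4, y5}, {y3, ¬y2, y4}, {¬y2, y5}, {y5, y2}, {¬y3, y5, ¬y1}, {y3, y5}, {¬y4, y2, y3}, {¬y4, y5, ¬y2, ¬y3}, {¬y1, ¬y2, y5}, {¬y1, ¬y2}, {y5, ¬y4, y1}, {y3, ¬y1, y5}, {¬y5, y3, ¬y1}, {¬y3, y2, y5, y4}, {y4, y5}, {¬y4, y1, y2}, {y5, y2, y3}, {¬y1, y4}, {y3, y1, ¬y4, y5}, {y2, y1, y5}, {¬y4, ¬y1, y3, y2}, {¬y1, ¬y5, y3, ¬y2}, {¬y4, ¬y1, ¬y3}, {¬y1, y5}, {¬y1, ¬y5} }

True

Suppose y5 = False.
The clause (¬y2) is unit, so y2 = False.
Now (y2) is unsatisfied and unit — conflict.
So every satisfying assignment has y5 = True.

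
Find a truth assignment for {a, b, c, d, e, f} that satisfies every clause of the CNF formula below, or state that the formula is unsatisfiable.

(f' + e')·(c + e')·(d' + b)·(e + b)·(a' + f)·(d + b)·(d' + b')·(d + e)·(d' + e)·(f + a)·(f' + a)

Branch on f: set f = 0.
From the singleton clause (a'), a = 0.
Now (a) is unsatisfied and unit — conflict.
Backtrack on f: now try f = 1.
From the singleton clause (e'), e = 0.
From the singleton clause (b), b = 1.
From the singleton clause (d'), d = 0.
Now (d) is unsatisfied and unit — conflict.
Both values of f lead to a conflict.

UNSATISFIABLE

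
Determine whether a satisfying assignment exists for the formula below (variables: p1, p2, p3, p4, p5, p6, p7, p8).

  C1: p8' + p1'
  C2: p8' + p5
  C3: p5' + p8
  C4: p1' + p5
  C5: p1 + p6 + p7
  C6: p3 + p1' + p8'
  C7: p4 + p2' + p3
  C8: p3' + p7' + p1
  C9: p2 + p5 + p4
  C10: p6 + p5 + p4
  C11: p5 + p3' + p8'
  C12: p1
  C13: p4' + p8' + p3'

Unsatisfiable

(p1) alone gives p1 = 1.
(p8') alone gives p8 = 0.
(p5') alone gives p5 = 0.
That conflicts with the unit clause (p5).
No assignment satisfies every clause.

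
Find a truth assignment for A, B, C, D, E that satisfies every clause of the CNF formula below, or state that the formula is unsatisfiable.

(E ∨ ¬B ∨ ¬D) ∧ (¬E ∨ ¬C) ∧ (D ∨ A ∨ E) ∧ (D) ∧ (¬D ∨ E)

Unit clause (D) forces D = True.
Unit clause (E) forces E = True.
Unit clause (¬C) forces C = False.
Every clause is now satisfied; A, B are unconstrained.

A=True,  B=True,  C=False,  D=True,  E=True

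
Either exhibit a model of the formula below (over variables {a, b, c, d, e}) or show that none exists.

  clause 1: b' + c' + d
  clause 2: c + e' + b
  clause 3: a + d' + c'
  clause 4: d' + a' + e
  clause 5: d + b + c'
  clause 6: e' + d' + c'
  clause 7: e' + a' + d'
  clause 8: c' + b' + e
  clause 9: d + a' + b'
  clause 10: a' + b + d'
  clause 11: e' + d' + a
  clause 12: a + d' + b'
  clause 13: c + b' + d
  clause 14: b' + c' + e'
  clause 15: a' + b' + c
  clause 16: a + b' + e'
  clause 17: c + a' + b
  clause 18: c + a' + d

a=0; b=0; c=0; d=0; e=0

Branch on b: set b = 0.
Branch on c: set c = 0.
The clause (e') is unit, so e = 0.
The clause (a') is unit, so a = 0.
All clauses hold; d can take either value.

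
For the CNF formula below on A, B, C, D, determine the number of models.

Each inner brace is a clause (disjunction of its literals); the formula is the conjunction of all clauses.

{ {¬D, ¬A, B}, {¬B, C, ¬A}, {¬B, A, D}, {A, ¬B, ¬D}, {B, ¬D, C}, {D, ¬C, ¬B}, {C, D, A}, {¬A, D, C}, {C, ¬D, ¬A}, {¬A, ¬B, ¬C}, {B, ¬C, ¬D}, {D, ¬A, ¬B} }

2

There are 2^4 = 16 truth assignments over (A, B, C, D).
Check each against the 12 clauses (columns in the order A, B, C, D):
  F F F F  ✗ fails (C ∨ D ∨ A)
  F F F T  ✗ fails (B ∨ ¬D ∨ C)
  F F T F  ✓ satisfies all
  F F T T  ✗ fails (B ∨ ¬C ∨ ¬D)
  F T F F  ✗ fails (¬B ∨ A ∨ D)
  F T F T  ✗ fails (A ∨ ¬B ∨ ¬D)
  F T T F  ✗ fails (¬B ∨ A ∨ D)
  F T T T  ✗ fails (A ∨ ¬B ∨ ¬D)
  T F F F  ✗ fails (¬A ∨ D ∨ C)
  T F F T  ✗ fails (¬D ∨ ¬A ∨ B)
  T F T F  ✓ satisfies all
  T F T T  ✗ fails (¬D ∨ ¬A ∨ B)
  T T F F  ✗ fails (¬B ∨ C ∨ ¬A)
  T T F T  ✗ fails (¬B ∨ C ∨ ¬A)
  T T T F  ✗ fails (D ∨ ¬C ∨ ¬B)
  T T T T  ✗ fails (¬A ∨ ¬B ∨ ¬C)
2 of the 16 rows are models.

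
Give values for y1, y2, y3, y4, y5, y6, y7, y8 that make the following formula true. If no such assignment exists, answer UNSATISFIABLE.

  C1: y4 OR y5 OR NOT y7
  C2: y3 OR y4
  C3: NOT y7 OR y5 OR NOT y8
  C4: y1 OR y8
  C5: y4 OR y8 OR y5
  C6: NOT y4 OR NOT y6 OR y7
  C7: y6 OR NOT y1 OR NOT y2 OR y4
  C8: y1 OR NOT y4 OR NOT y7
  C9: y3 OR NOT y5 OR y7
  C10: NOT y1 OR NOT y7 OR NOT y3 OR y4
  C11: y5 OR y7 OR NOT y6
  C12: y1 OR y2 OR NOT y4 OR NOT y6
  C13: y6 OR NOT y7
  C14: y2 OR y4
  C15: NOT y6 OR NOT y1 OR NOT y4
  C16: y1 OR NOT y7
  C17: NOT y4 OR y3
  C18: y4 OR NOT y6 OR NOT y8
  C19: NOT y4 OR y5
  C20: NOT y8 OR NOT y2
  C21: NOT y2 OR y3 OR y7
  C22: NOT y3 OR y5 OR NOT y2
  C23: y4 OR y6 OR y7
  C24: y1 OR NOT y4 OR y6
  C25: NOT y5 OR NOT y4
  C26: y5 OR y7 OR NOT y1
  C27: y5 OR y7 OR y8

Suppose y3 = true.
Suppose y1 = true.
Suppose y7 = false.
Unit clause (y5) forces y5 = true.
Unit clause (NOT y4) forces y4 = false.
Unit clause (y2) forces y2 = true.
Unit clause (y6) forces y6 = true.
Unit clause (NOT y8) forces y8 = false.
This assignment satisfies each clause.

y1 ↦ true; y2 ↦ true; y3 ↦ true; y4 ↦ false; y5 ↦ true; y6 ↦ true; y7 ↦ false; y8 ↦ false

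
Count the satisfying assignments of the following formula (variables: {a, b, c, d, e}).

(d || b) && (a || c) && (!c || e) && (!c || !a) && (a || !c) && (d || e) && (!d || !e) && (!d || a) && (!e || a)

3

There are 2^5 = 32 truth assignments over (a, b, c, d, e).
Split on e. With e = true, the clauses containing e are satisfied and !e drops from the rest; 1 of the 2^4 = 16 assignments to the other variables satisfy what remains.
With e = false, by the same count on the reduced clause set, 2 assignments work.
Total: 1 + 2 = 3.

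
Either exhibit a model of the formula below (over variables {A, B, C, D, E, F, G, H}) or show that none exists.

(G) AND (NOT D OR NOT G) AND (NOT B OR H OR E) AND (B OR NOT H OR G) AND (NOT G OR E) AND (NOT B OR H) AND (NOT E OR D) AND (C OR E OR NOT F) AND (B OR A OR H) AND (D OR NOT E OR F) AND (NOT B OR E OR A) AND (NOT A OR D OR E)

UNSATISFIABLE

Unit clause (G) forces G = true.
Unit clause (NOT D) forces D = false.
Unit clause (E) forces E = true.
That conflicts with the unit clause (NOT E).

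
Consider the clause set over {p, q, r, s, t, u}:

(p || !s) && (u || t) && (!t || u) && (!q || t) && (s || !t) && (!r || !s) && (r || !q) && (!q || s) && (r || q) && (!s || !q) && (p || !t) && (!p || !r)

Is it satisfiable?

Satisfiable

Case p = false:
From the singleton clause (!s), s = false.
From the singleton clause (!t), t = false.
From the singleton clause (u), u = true.
From the singleton clause (!q), q = false.
From the singleton clause (r), r = true.
This assignment satisfies each clause.
A satisfying assignment: p=false, q=false, r=true, s=false, t=false, u=true.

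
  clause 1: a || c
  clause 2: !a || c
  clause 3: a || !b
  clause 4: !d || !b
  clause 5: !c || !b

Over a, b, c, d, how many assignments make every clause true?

4

There are 2^4 = 16 truth assignments over (a, b, c, d).
Split on b. With b = true, the clauses containing b are satisfied and !b drops from the rest; 0 of the 2^3 = 8 assignments to the other variables satisfy what remains.
With b = false, by the same count on the reduced clause set, 4 assignments work.
(One model: a=F, b=F, c=T, d=F.)
Total: 0 + 4 = 4.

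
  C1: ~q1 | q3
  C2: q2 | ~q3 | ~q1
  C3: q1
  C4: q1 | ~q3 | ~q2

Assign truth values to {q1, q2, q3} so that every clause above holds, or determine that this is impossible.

From the singleton clause (q1), q1 = 1.
From the singleton clause (q3), q3 = 1.
From the singleton clause (q2), q2 = 1.
All clauses are satisfied.

q1=1,  q2=1,  q3=1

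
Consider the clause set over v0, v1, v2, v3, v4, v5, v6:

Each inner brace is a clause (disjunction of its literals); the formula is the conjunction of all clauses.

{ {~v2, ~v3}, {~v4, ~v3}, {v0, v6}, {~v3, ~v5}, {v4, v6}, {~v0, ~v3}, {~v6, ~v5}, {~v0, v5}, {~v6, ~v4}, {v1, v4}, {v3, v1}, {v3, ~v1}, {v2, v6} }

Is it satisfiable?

Branch on v2: set v2 = 0.
(v6) alone gives v6 = 1.
(~v5) alone gives v5 = 0.
(~v0) alone gives v0 = 0.
(~v4) alone gives v4 = 0.
(v1) alone gives v1 = 1.
(v3) alone gives v3 = 1.
All clauses are satisfied.
A satisfying assignment: v0 ↦ 0; v1 ↦ 1; v2 ↦ 0; v3 ↦ 1; v4 ↦ 0; v5 ↦ 0; v6 ↦ 1.

Satisfiable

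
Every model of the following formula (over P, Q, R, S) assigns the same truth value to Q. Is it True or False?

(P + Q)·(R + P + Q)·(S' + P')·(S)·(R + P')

Suppose Q = 0.
From the singleton clause (P), P = 1.
From the singleton clause (S'), S = 0.
That conflicts with the unit clause (S).
So every satisfying assignment has Q = True.

True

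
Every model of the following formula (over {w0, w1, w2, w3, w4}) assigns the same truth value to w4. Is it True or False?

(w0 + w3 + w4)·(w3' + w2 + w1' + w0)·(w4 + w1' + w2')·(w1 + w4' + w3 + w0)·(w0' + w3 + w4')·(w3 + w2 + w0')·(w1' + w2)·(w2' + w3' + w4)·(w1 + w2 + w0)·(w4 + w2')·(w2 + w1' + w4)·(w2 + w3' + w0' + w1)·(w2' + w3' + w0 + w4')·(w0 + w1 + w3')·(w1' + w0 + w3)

Suppose w4 = 0.
The clause (w2') is unit, so w2 = 0.
The clause (w1') is unit, so w1 = 0.
The clause (w0) is unit, so w0 = 1.
The clause (w3) is unit, so w3 = 1.
But (w3') is also a unit clause — contradiction.
So every satisfying assignment has w4 = True.

True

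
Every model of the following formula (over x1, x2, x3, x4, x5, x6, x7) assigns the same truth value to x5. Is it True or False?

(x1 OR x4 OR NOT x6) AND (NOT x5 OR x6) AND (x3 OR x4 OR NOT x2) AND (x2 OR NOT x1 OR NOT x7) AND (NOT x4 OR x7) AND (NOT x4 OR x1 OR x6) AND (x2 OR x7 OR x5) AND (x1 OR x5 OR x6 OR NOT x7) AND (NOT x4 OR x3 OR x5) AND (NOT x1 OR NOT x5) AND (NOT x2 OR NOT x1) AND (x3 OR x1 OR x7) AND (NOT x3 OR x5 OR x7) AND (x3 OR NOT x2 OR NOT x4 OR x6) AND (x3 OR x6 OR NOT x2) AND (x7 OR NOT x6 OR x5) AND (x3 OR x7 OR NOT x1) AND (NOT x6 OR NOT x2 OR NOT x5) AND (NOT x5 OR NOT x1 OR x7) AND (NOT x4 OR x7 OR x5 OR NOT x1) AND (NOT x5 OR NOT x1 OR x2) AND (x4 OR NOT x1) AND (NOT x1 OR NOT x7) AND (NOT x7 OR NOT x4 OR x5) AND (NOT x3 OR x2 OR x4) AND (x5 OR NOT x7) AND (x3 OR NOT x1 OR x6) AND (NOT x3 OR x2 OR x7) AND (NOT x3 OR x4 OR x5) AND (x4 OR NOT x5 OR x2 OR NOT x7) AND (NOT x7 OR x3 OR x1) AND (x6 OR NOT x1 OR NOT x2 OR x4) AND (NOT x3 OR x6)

Suppose x5 = false.
From the singleton clause (NOT x7), x7 = false.
From the singleton clause (NOT x4), x4 = false.
From the singleton clause (x2), x2 = true.
From the singleton clause (x3), x3 = true.
That conflicts with the unit clause (NOT x3).
So every satisfying assignment has x5 = True.

True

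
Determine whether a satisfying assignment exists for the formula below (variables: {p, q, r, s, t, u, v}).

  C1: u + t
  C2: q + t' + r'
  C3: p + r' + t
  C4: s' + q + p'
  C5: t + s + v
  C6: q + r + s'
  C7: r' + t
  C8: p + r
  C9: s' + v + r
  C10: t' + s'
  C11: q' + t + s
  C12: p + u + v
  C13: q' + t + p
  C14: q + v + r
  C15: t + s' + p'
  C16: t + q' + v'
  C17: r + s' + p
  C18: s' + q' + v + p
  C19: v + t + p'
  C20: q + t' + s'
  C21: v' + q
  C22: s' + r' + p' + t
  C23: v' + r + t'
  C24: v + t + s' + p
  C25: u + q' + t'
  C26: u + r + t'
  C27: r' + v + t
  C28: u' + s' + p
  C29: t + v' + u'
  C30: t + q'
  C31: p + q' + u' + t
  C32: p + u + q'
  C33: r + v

Branch on u: set u = 1.
Branch on r: set r = 1.
(t) alone gives t = 1.
(q) alone gives q = 1.
(s') alone gives s = 0.
No clause remains; p, v are free.
A satisfying assignment: p ↦ 1,  q ↦ 1,  r ↦ 1,  s ↦ 0,  t ↦ 1,  u ↦ 1,  v ↦ 1.

Yes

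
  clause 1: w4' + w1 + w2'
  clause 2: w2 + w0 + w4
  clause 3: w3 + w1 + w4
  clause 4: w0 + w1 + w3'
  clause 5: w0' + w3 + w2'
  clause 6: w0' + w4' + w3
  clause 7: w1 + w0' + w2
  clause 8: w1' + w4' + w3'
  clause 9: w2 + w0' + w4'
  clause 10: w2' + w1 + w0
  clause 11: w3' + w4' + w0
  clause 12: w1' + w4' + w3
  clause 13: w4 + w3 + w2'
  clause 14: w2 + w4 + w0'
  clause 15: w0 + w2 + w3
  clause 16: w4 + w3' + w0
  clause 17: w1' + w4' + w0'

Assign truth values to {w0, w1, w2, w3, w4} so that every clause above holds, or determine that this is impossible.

Case w4 = 0:
Case w2 = 1:
From the singleton clause (w3), w3 = 1.
From the singleton clause (w0), w0 = 1.
Every clause is now satisfied; w1 is unconstrained.

w0: 1; w1: 0; w2: 1; w3: 1; w4: 0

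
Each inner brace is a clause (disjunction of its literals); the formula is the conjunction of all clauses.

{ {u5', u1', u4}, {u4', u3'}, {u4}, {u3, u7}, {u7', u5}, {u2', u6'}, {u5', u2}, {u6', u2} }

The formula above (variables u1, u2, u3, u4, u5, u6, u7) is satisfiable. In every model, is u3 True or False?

Suppose u3 = 1.
(u4') alone gives u4 = 0.
Now (u4) is unsatisfied and unit — conflict.
So every satisfying assignment has u3 = False.

False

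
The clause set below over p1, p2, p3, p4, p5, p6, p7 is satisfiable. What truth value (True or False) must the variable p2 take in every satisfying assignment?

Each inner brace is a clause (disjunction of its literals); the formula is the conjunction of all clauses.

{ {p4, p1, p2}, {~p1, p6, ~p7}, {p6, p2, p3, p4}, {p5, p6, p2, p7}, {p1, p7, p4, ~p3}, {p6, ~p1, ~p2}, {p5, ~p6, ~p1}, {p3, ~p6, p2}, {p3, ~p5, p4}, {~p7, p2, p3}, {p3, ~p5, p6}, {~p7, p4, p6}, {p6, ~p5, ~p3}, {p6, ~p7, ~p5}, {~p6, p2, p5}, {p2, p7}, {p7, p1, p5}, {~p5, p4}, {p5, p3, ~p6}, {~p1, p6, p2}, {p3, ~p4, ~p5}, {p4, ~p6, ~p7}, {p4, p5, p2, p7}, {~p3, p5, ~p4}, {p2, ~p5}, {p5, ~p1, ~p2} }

Suppose p2 = 0.
Unit clause (p7) forces p7 = 1.
Unit clause (p3) forces p3 = 1.
Unit clause (~p5) forces p5 = 0.
Unit clause (~p6) forces p6 = 0.
Unit clause (~p1) forces p1 = 0.
Unit clause (p4) forces p4 = 1.
That conflicts with the unit clause (~p4).
So every satisfying assignment has p2 = True.

True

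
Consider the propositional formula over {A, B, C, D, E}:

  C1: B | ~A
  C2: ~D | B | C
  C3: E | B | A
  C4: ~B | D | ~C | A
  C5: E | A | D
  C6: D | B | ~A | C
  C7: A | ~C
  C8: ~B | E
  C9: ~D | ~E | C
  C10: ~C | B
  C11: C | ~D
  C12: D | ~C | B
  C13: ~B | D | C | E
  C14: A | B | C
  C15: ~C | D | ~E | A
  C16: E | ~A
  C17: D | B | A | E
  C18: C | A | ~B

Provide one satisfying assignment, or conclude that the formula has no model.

A ↦ 1, B ↦ 1, C ↦ 1, D ↦ 1, E ↦ 1

Try B = 1.
The clause (E) is unit, so E = 1.
Try A = 1.
Try D = 1.
The clause (C) is unit, so C = 1.
Every clause now holds.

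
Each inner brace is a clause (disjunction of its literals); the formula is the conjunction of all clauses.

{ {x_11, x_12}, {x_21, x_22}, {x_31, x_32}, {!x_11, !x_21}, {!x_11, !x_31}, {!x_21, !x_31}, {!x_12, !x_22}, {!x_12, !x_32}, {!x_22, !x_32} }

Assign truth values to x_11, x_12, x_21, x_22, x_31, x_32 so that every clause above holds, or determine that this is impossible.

Suppose x_11 = true.
(!x_21) alone gives x_21 = false.
(x_22) alone gives x_22 = true.
(!x_31) alone gives x_31 = false.
(x_32) alone gives x_32 = true.
But (!x_32) is also a unit clause — contradiction.
That branch fails; take x_11 = false instead.
(x_12) alone gives x_12 = true.
(!x_22) alone gives x_22 = false.
(x_21) alone gives x_21 = true.
(!x_31) alone gives x_31 = false.
(x_32) alone gives x_32 = true.
But (!x_32) is also a unit clause — contradiction.
Neither x_11 = true nor x_11 = false works.

UNSATISFIABLE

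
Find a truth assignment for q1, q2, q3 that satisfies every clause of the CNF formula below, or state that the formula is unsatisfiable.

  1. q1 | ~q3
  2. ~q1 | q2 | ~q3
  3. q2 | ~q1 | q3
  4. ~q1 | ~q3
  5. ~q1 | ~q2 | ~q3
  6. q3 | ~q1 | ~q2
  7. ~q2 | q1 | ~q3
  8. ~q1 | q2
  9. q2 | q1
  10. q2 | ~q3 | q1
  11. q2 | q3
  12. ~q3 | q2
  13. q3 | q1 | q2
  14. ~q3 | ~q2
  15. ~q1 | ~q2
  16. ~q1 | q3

q1 ↦ 0,  q2 ↦ 1,  q3 ↦ 0

Case q1 = 0:
From the singleton clause (~q3), q3 = 0.
From the singleton clause (q2), q2 = 1.
Every clause now holds.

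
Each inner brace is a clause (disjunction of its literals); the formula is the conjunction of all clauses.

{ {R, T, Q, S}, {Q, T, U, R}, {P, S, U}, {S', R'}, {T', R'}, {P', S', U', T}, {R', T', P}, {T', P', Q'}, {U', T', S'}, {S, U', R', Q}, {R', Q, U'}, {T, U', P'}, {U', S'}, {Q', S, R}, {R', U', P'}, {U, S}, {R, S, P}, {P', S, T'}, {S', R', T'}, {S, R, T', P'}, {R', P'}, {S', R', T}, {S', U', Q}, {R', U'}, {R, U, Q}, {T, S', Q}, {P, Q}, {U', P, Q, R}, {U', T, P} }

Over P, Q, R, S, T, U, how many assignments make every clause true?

There are 2^6 = 64 truth assignments over (P, Q, R, S, T, U).
Split on Q. With Q = 1, the clauses containing Q are satisfied and Q' drops from the rest; 3 of the 2^5 = 32 assignments to the other variables satisfy what remains.
With Q = 0, by the same count on the reduced clause set, 0 assignments work.
(One model: P=F, Q=T, R=F, S=T, T=F, U=F.)
Total: 3 + 0 = 3.

3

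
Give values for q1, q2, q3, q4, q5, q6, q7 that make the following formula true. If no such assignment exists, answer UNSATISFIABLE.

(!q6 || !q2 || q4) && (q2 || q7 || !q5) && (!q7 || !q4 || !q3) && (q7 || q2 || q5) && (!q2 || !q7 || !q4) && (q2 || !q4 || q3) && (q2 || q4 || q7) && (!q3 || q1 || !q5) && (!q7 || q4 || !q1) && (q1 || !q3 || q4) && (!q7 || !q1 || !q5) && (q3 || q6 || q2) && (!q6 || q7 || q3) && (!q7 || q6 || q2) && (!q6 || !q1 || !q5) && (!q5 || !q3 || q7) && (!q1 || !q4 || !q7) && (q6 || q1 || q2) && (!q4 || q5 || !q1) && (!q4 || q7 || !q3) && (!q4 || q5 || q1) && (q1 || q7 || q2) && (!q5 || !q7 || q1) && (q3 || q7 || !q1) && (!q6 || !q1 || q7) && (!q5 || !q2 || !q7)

Case q6 = false:
Case q3 = false:
From the singleton clause (q2), q2 = true.
Case q7 = true:
From the singleton clause (!q4), q4 = false.
From the singleton clause (!q1), q1 = false.
From the singleton clause (!q5), q5 = false.
Every clause now holds.

q1: false, q2: true, q3: false, q4: false, q5: false, q6: false, q7: true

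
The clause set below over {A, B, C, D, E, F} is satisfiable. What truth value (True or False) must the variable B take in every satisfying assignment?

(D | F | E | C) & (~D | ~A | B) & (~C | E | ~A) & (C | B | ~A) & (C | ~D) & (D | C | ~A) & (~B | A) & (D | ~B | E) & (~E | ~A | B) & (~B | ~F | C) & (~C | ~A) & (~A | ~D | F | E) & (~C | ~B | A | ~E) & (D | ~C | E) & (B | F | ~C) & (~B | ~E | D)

Suppose B = 1.
From the singleton clause (A), A = 1.
From the singleton clause (~C), C = 0.
From the singleton clause (~D), D = 0.
Now (D) is unsatisfied and unit — conflict.
So every satisfying assignment has B = False.

False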